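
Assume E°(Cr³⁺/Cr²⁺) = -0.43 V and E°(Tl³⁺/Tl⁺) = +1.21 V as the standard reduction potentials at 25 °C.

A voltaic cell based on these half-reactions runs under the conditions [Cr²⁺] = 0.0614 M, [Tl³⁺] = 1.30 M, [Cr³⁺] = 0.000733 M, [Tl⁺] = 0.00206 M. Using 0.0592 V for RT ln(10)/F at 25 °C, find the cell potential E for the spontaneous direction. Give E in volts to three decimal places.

Tl³⁺/Tl⁺ is the cathode (higher E°), Cr³⁺/Cr²⁺ the anode: E°cell = +1.21 − (-0.43) = +1.64 V, n = 2.
Overall: Tl³⁺(aq) + 2 Cr²⁺(aq) → Tl⁺(aq) + 2 Cr³⁺(aq)
Q = [Tl⁺]·[Cr³⁺]^2 / ([Tl³⁺]·[Cr²⁺]^2); log Q = -6.646.
E = E° − (0.0592/n) log Q = +1.64 − (0.0592/2)(-6.646) = +1.837 V.

+1.837 V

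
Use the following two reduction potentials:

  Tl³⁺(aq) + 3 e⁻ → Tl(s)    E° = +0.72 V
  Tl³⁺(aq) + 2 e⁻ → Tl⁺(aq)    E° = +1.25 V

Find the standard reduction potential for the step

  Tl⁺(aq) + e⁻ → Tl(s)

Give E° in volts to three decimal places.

-0.340 V

Sequential free energies add, so n₃E°₃ = n₁E°₁ + n₂E°₂.
With n₃ = 3, and the known step contributing 2×(+1.25) V, the unknown satisfies 1·E° = 3×(+0.72) − 2×(+1.25) = -0.340.
E° = -0.340 / 1 = -0.340 V.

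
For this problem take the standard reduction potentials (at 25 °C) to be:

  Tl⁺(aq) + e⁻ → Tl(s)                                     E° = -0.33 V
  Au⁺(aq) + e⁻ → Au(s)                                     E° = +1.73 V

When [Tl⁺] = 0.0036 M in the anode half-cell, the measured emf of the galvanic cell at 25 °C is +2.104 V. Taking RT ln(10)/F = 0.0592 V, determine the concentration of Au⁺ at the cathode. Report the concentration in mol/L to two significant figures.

0.020 M

Au⁺/Au is the cathode, Tl⁺/Tl the anode: E°cell = +2.06 V, n = 1.
Overall reaction: Au⁺(aq) + Tl(s) → Au(s) + Tl⁺(aq); Q = [Tl⁺]^1/[Au⁺]^1.
From E = E° − (0.0592/n) log Q: log Q = (E° − E)·n/0.0592 = (+2.06 − (+2.104))·1/0.0592 = -0.7432.
So 1·log[Au⁺] = 1·log(0.0036) − log Q = -2.4437 − (-0.7432) = -1.7005; [Au⁺] = 10^(-1.7005) ≈ 0.020 M.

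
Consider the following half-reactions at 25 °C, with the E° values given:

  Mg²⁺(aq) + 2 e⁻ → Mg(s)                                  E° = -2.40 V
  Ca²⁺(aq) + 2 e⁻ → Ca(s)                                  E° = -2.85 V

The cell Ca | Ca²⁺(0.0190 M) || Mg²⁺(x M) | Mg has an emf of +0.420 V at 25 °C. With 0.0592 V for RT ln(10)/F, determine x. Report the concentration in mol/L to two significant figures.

Mg²⁺/Mg is the cathode, Ca²⁺/Ca the anode: E°cell = +0.45 V, n = 2.
Overall reaction: Mg²⁺(aq) + Ca(s) → Mg(s) + Ca²⁺(aq); Q = [Ca²⁺]^1/[Mg²⁺]^1.
From E = E° − (0.0592/n) log Q: log Q = (E° − E)·n/0.0592 = (+0.45 − (+0.420))·2/0.0592 = 1.0135.
So 1·log[Mg²⁺] = 1·log(0.019) − log Q = -1.7212 − (1.0135) = -2.7347; [Mg²⁺] = 10^(-2.7347) ≈ 0.0018 M.

0.0018 M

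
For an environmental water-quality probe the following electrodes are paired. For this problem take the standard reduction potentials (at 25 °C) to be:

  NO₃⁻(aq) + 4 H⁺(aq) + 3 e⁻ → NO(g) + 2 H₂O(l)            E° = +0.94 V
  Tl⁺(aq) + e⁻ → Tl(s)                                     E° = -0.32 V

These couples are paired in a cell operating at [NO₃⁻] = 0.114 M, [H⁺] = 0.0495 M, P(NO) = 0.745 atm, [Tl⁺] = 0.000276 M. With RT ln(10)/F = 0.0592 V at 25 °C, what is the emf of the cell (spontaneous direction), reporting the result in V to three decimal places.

NO₃⁻/NO is the cathode (higher E°), Tl⁺/Tl the anode: E°cell = +0.94 − (-0.32) = +1.26 V, n = 3.
Overall: NO₃⁻(aq) + 4 H⁺(aq) + 3 Tl(s) → NO(g) + 2 H₂O(l) + 3 Tl⁺(aq)
Q = P(NO)·[Tl⁺]^3 / ([NO₃⁻]·[H⁺]^4); log Q = -4.640.
E = E° − (0.0592/n) log Q = +1.26 − (0.0592/3)(-4.640) = +1.352 V.

+1.352 V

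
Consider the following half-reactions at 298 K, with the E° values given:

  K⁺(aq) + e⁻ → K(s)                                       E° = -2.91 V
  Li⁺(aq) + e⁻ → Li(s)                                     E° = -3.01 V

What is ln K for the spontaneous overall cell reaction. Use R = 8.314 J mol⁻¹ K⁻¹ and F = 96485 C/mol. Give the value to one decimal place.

3.9

Cathode: K⁺/K; anode: Li⁺/Li. E°cell = (-2.91) − (-3.01) = +0.10 V, with n = 1.
ΔG° = −nFE° = −RT ln K, so ln K = nFE°/(RT) = (1)(96485)(+0.10) / ((8.314)(298)) = 3.894.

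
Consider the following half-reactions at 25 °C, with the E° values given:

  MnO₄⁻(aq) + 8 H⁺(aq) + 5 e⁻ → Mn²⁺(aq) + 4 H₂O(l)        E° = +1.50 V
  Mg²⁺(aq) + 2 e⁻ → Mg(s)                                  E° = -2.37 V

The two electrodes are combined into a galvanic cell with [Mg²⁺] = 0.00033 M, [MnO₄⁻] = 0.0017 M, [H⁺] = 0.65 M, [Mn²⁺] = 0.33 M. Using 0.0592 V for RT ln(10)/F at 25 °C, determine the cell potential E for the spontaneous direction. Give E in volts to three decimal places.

MnO₄⁻/Mn²⁺ is the cathode (higher E°), Mg²⁺/Mg the anode: E°cell = +1.50 − (-2.37) = +3.87 V, n = 10.
Overall: 2 MnO₄⁻(aq) + 16 H⁺(aq) + 5 Mg(s) → 2 Mn²⁺(aq) + 8 H₂O(l) + 5 Mg²⁺(aq)
Q = [Mn²⁺]^2·[Mg²⁺]^5 / ([MnO₄⁻]^2·[H⁺]^16); log Q = -9.838.
E = E° − (0.0592/n) log Q = +3.87 − (0.0592/10)(-9.838) = +3.928 V.

+3.928 V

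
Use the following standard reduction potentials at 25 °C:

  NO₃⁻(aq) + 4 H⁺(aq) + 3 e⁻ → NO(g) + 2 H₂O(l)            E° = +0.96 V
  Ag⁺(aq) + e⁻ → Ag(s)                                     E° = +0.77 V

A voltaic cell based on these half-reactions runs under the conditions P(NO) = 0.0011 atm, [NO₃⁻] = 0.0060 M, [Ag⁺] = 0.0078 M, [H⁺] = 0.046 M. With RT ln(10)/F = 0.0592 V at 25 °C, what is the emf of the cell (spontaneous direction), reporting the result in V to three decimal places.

NO₃⁻/NO is the cathode (higher E°), Ag⁺/Ag the anode: E°cell = +0.96 − (+0.77) = +0.19 V, n = 3.
Overall: NO₃⁻(aq) + 4 H⁺(aq) + 3 Ag(s) → NO(g) + 2 H₂O(l) + 3 Ag⁺(aq)
Q = P(NO)·[Ag⁺]^3 / ([NO₃⁻]·[H⁺]^4); log Q = -1.712.
E = E° − (0.0592/n) log Q = +0.19 − (0.0592/3)(-1.712) = +0.224 V.

+0.224 V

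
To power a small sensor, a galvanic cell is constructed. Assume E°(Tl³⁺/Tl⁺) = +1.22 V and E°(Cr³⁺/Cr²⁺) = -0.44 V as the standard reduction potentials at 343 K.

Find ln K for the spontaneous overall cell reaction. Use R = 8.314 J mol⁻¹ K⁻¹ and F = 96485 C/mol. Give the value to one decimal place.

Cathode: Tl³⁺/Tl⁺; anode: Cr³⁺/Cr²⁺. E°cell = (+1.22) − (-0.44) = +1.66 V, with n = 2.
ΔG° = −nFE° = −RT ln K, so ln K = nFE°/(RT) = (2)(96485)(+1.66) / ((8.314)(343)) = 112.329.

112.3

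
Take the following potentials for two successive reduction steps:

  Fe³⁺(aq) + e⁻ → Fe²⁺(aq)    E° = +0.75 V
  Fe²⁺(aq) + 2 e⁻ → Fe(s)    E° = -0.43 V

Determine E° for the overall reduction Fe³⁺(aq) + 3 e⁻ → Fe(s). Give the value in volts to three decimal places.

Since ΔG° = −nFE° is additive over sequential reductions, n₃E°₃ = n₁E°₁ + n₂E°₂.
E°₃ = (1×+0.75 + 2×-0.43) / 3 = (-0.110) / 3 = -0.037 V.
Simply averaging or adding the two E° values would be wrong; the electron-weighted sum is required.

-0.037 V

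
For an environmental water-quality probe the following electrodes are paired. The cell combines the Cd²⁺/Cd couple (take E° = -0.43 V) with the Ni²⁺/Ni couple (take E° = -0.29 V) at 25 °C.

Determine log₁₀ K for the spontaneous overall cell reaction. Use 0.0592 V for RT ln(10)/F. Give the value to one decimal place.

4.7

Cathode: Ni²⁺/Ni; anode: Cd²⁺/Cd. E°cell = +0.14 V, n = 2.
log K = nE°cell / 0.0592 = (2)(+0.14) / 0.0592 = 4.7.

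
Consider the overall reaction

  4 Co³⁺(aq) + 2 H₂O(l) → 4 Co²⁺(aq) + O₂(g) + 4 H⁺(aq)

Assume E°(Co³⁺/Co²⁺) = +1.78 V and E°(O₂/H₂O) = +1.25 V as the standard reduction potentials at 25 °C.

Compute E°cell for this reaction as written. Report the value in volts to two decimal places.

The Co³⁺/Co²⁺ couple has the higher reduction potential, so it is the cathode; O₂/H₂O is oxidised at the anode.
E°cell = E°(cathode) − E°(anode) = (+1.78) − (+1.25) = +0.53 V.

+0.53 V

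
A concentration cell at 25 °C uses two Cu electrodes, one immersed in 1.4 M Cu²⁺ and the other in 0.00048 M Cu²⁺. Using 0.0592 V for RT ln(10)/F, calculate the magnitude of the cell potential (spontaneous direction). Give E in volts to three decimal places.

+0.103 V

For a concentration cell E°cell = 0. The 1.4 M side is the cathode (reduction is favoured where [Cu²⁺] is higher).
With n = 2, E = −(0.0592/2) log([Cu²⁺]ₐₙ/[Cu²⁺]꜀ₐₜ) = −(0.0592/2) log(0.00048/1.4) = −(0.0592/2)(-3.465) = +0.103 V.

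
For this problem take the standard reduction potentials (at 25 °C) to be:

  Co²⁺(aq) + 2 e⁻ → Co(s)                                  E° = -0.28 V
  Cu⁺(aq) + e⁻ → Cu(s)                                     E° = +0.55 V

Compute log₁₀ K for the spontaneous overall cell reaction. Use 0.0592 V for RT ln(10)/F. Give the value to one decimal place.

28.0

Cathode: Cu⁺/Cu; anode: Co²⁺/Co. E°cell = +0.83 V, n = 2.
log K = nE°cell / 0.0592 = (2)(+0.83) / 0.0592 = 28.0.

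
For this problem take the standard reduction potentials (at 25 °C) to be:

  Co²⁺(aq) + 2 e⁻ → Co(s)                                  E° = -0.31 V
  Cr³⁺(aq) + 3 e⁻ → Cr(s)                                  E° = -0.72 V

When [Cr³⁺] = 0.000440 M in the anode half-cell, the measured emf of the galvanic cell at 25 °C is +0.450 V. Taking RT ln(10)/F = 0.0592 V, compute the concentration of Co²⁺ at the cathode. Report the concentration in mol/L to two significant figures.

Co²⁺/Co is the cathode, Cr³⁺/Cr the anode: E°cell = +0.41 V, n = 6.
Overall reaction: 3 Co²⁺(aq) + 2 Cr(s) → 3 Co(s) + 2 Cr³⁺(aq); Q = [Cr³⁺]^2/[Co²⁺]^3.
From E = E° − (0.0592/n) log Q: log Q = (E° − E)·n/0.0592 = (+0.41 − (+0.450))·6/0.0592 = -4.0541.
So 3·log[Co²⁺] = 2·log(0.00044) − log Q = -6.7131 − (-4.0541) = -2.6590; log[Co²⁺] = -2.6590 / 3 = -0.8863; [Co²⁺] = 10^(-0.8863) ≈ 0.13 M.

0.13 M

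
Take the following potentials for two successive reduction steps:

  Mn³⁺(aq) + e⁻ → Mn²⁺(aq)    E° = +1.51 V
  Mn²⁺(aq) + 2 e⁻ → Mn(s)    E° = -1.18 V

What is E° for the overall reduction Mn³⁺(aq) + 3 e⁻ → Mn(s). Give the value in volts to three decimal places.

Adding the free-energy changes (−nFE°) of the two steps gives −n₃FE°₃ = −n₁FE°₁ − n₂FE°₂.
E°₃ = (1×+1.51 + 2×-1.18) / 3 = (-0.850) / 3 = -0.283 V.

-0.283 V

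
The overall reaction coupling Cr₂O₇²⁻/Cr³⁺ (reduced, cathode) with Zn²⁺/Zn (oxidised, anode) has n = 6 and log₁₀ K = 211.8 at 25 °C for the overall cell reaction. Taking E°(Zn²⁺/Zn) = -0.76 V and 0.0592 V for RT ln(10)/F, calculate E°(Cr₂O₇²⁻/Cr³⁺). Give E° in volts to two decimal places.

E°cell = (0.0592/n)·log K = (0.0592/6)(211.8) = +2.090 V.
Since Cr₂O₇²⁻/Cr³⁺ is the cathode and Zn²⁺/Zn the anode, E°cell = E°(Cr₂O₇²⁻/Cr³⁺) − E°(Zn²⁺/Zn).
So E°(Cr₂O₇²⁻/Cr³⁺) = E°cell + E°(Zn²⁺/Zn) = +2.090 + (-0.76) = +1.33 V.

+1.33 V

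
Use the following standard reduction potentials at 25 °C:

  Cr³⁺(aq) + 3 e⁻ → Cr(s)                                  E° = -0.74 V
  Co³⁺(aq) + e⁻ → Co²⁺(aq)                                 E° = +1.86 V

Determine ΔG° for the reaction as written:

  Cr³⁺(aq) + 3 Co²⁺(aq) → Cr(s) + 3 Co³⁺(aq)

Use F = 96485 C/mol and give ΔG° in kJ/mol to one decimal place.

As written, Cr³⁺/Cr is reduced (cathode) and Co³⁺/Co²⁺ is oxidised (anode), so E°cell = (-0.74) − (+1.86) = -2.60 V.
Balancing electrons gives n = 3.
ΔG° = −nFE° = −(3)(96485)(-2.60) = 752,583 J = +752.6 kJ/mol.

+752.6 kJ/mol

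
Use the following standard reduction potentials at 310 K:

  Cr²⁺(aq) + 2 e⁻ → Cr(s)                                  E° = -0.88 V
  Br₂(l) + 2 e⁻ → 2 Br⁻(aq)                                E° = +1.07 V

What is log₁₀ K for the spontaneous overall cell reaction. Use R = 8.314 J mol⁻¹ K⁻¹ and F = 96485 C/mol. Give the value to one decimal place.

63.4

Cathode: Br₂/Br⁻; anode: Cr²⁺/Cr. E°cell = (+1.07) − (-0.88) = +1.95 V, with n = 2.
ΔG° = −nFE° = −RT ln K, so ln K = nFE°/(RT) = (2)(96485)(+1.95) / ((8.314)(310)) = 146.000.
log₁₀ K = 146.000 / ln 10 = 63.4.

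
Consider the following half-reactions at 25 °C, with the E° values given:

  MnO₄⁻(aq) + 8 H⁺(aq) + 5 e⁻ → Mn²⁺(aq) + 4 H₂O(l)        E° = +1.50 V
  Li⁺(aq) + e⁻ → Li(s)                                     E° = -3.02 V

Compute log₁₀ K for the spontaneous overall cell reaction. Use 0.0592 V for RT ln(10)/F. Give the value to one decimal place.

Cathode: MnO₄⁻/Mn²⁺; anode: Li⁺/Li. E°cell = +4.52 V, n = 5.
log K = nE°cell / 0.0592 = (5)(+4.52) / 0.0592 = 381.8.

381.8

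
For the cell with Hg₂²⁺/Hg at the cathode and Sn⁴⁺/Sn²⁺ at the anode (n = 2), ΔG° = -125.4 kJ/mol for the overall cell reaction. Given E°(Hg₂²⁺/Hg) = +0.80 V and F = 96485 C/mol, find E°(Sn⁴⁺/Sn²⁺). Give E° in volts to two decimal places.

E°cell = −ΔG°/(nF) = −(-125.4×10³)/((2)(96485)) = +0.650 V.
Since Hg₂²⁺/Hg is the cathode and Sn⁴⁺/Sn²⁺ the anode, E°cell = E°(Hg₂²⁺/Hg) − E°(Sn⁴⁺/Sn²⁺).
So E°(Sn⁴⁺/Sn²⁺) = E°(Hg₂²⁺/Hg) − E°cell = (+0.80) − (+0.650) = +0.15 V.

+0.15 V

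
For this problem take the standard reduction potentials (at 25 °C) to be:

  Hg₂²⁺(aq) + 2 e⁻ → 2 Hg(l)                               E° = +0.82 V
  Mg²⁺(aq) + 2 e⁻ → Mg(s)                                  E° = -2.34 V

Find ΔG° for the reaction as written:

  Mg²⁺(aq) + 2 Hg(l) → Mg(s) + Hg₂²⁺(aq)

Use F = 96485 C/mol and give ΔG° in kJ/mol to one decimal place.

+609.8 kJ/mol

As written, Mg²⁺/Mg is reduced (cathode) and Hg₂²⁺/Hg is oxidised (anode), so E°cell = (-2.34) − (+0.82) = -3.16 V.
Balancing electrons gives n = 2.
ΔG° = −nFE° = −(2)(96485)(-3.16) = 609,785 J = +609.8 kJ/mol.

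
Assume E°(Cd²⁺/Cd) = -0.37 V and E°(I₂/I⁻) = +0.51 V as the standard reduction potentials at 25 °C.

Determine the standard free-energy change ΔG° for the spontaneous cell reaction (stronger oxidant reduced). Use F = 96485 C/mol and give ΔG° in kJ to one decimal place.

-169.8 kJ

I₂/I⁻ (E° = +0.51 V) is the cathode; Cd²⁺/Cd (E° = -0.37 V) is the anode, so E°cell = +0.88 V.
Balancing electrons gives n = 2 (lcm of 2 and 2).
ΔG° = −nFE° = −(2)(96485)(+0.88) = -169,814 J = -169.8 kJ.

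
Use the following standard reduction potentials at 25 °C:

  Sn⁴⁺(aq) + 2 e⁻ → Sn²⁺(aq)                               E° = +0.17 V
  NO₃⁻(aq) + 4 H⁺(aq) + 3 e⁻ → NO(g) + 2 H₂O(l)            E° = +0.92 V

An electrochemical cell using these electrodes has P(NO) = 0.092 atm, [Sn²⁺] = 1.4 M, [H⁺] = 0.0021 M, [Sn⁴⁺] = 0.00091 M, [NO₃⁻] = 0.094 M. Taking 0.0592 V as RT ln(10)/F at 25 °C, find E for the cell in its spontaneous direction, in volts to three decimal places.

+0.633 V

NO₃⁻/NO is the cathode (higher E°), Sn⁴⁺/Sn²⁺ the anode: E°cell = +0.92 − (+0.17) = +0.75 V, n = 6.
Overall: 2 NO₃⁻(aq) + 8 H⁺(aq) + 3 Sn²⁺(aq) → 2 NO(g) + 4 H₂O(l) + 3 Sn⁴⁺(aq)
Q = P(NO)^2·[Sn⁴⁺]^3 / ([NO₃⁻]^2·[H⁺]^8·[Sn²⁺]^3); log Q = 11.842.
E = E° − (0.0592/n) log Q = +0.75 − (0.0592/6)(11.842) = +0.633 V.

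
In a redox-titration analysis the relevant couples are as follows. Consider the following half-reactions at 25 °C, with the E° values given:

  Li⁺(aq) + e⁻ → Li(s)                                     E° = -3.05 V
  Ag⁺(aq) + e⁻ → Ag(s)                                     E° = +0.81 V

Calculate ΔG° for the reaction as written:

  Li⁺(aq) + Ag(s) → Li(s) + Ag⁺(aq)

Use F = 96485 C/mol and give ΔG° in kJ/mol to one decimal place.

+372.4 kJ/mol

As written, Li⁺/Li is reduced (cathode) and Ag⁺/Ag is oxidised (anode), so E°cell = (-3.05) − (+0.81) = -3.86 V.
Balancing electrons gives n = 1.
ΔG° = −nFE° = −(1)(96485)(-3.86) = 372,432 J = +372.4 kJ/mol.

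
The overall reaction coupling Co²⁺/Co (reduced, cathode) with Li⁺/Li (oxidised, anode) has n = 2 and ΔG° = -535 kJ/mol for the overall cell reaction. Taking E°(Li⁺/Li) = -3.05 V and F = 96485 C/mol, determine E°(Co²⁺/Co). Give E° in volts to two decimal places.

E°cell = −ΔG°/(nF) = −(-535×10³)/((2)(96485)) = +2.772 V.
Since Co²⁺/Co is the cathode and Li⁺/Li the anode, E°cell = E°(Co²⁺/Co) − E°(Li⁺/Li).
So E°(Co²⁺/Co) = E°cell + E°(Li⁺/Li) = +2.772 + (-3.05) = -0.28 V.

-0.28 V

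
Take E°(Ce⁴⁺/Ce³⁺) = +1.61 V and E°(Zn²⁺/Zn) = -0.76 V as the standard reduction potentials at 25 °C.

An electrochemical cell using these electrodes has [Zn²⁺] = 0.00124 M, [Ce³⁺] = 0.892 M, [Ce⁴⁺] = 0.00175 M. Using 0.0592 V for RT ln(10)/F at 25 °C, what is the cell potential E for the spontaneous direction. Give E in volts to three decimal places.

Ce⁴⁺/Ce³⁺ is the cathode (higher E°), Zn²⁺/Zn the anode: E°cell = +1.61 − (-0.76) = +2.37 V, n = 2.
Overall: 2 Ce⁴⁺(aq) + Zn(s) → 2 Ce³⁺(aq) + Zn²⁺(aq)
Q = [Ce³⁺]^2·[Zn²⁺] / ([Ce⁴⁺]^2); log Q = 2.508.
E = E° − (0.0592/n) log Q = +2.37 − (0.0592/2)(2.508) = +2.296 V.

+2.296 V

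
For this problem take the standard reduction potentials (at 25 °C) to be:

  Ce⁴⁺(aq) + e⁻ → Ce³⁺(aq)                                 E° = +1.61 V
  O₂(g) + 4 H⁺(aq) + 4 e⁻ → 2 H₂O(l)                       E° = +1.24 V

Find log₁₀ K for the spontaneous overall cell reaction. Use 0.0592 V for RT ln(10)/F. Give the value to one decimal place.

25.0

Cathode: Ce⁴⁺/Ce³⁺; anode: O₂/H₂O. E°cell = +0.37 V, n = 4.
log K = nE°cell / 0.0592 = (4)(+0.37) / 0.0592 = 25.0.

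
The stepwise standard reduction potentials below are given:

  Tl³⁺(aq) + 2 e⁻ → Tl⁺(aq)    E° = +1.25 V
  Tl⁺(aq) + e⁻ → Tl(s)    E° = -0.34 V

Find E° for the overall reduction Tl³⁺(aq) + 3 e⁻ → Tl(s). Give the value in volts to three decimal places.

Adding the free-energy changes (−nFE°) of the two steps gives −n₃FE°₃ = −n₁FE°₁ − n₂FE°₂.
E°₃ = (2×+1.25 + 1×-0.34) / 3 = (+2.160) / 3 = +0.720 V.

+0.720 V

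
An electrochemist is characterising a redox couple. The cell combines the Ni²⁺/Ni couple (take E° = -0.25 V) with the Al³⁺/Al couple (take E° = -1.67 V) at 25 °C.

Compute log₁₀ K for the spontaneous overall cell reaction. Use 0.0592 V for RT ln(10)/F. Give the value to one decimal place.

143.9

Cathode: Ni²⁺/Ni; anode: Al³⁺/Al. E°cell = +1.42 V, n = 6.
log K = nE°cell / 0.0592 = (6)(+1.42) / 0.0592 = 143.9.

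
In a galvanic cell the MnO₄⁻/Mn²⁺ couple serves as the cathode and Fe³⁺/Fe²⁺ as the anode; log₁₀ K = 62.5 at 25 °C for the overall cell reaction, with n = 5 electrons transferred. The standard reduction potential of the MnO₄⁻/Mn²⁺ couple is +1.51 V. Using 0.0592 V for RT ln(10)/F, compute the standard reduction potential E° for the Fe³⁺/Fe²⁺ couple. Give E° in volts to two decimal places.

E°cell = (0.0592/n)·log K = (0.0592/5)(62.5) = +0.740 V.
Since MnO₄⁻/Mn²⁺ is the cathode and Fe³⁺/Fe²⁺ the anode, E°cell = E°(MnO₄⁻/Mn²⁺) − E°(Fe³⁺/Fe²⁺).
So E°(Fe³⁺/Fe²⁺) = E°(MnO₄⁻/Mn²⁺) − E°cell = (+1.51) − (+0.740) = +0.77 V.

+0.77 V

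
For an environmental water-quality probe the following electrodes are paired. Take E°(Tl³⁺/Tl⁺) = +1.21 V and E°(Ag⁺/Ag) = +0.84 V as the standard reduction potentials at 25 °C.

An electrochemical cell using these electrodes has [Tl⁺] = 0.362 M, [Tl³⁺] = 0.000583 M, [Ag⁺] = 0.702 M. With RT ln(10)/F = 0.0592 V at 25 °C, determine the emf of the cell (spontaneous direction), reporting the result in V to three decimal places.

+0.296 V

Tl³⁺/Tl⁺ is the cathode (higher E°), Ag⁺/Ag the anode: E°cell = +1.21 − (+0.84) = +0.37 V, n = 2.
Overall: Tl³⁺(aq) + 2 Ag(s) → Tl⁺(aq) + 2 Ag⁺(aq)
Q = [Tl⁺]·[Ag⁺]^2 / ([Tl³⁺]); log Q = 2.486.
E = E° − (0.0592/n) log Q = +0.37 − (0.0592/2)(2.486) = +0.296 V.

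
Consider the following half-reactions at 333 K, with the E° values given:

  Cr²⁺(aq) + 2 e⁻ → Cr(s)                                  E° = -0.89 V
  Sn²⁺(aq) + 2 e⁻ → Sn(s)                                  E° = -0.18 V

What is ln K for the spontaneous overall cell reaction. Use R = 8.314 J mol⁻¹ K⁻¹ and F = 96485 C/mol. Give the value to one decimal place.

49.5

Cathode: Sn²⁺/Sn; anode: Cr²⁺/Cr. E°cell = (-0.18) − (-0.89) = +0.71 V, with n = 2.
ΔG° = −nFE° = −RT ln K, so ln K = nFE°/(RT) = (2)(96485)(+0.71) / ((8.314)(333)) = 49.487.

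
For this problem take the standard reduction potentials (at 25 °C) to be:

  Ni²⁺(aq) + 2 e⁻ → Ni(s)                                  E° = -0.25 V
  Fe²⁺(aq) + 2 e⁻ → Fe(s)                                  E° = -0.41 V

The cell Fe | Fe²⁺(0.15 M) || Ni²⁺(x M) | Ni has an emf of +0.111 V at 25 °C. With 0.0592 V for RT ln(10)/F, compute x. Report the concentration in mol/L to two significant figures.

Ni²⁺/Ni is the cathode, Fe²⁺/Fe the anode: E°cell = +0.16 V, n = 2.
Overall reaction: Ni²⁺(aq) + Fe(s) → Ni(s) + Fe²⁺(aq); Q = [Fe²⁺]^1/[Ni²⁺]^1.
From E = E° − (0.0592/n) log Q: log Q = (E° − E)·n/0.0592 = (+0.16 − (+0.111))·2/0.0592 = 1.6554.
So 1·log[Ni²⁺] = 1·log(0.15) − log Q = -0.8239 − (1.6554) = -2.4793; [Ni²⁺] = 10^(-2.4793) ≈ 0.0033 M.

0.0033 M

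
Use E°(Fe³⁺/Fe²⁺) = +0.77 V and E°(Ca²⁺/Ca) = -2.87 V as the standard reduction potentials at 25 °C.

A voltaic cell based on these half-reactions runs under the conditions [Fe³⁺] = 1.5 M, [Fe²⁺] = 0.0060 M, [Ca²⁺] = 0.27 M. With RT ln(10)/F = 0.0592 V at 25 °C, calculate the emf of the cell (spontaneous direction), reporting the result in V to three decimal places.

Fe³⁺/Fe²⁺ is the cathode (higher E°), Ca²⁺/Ca the anode: E°cell = +0.77 − (-2.87) = +3.64 V, n = 2.
Overall: 2 Fe³⁺(aq) + Ca(s) → 2 Fe²⁺(aq) + Ca²⁺(aq)
Q = [Fe²⁺]^2·[Ca²⁺] / ([Fe³⁺]^2); log Q = -5.365.
E = E° − (0.0592/n) log Q = +3.64 − (0.0592/2)(-5.365) = +3.799 V.

+3.799 V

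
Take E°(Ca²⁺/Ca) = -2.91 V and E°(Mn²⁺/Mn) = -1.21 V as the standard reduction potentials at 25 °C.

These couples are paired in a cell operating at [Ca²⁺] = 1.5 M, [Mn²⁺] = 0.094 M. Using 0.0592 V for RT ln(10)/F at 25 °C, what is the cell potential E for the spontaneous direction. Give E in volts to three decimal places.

Mn²⁺/Mn is the cathode (higher E°), Ca²⁺/Ca the anode: E°cell = -1.21 − (-2.91) = +1.70 V, n = 2.
Overall: Mn²⁺(aq) + Ca(s) → Mn(s) + Ca²⁺(aq)
Q = [Ca²⁺] / ([Mn²⁺]); log Q = 1.203.
E = E° − (0.0592/n) log Q = +1.70 − (0.0592/2)(1.203) = +1.664 V.

+1.664 V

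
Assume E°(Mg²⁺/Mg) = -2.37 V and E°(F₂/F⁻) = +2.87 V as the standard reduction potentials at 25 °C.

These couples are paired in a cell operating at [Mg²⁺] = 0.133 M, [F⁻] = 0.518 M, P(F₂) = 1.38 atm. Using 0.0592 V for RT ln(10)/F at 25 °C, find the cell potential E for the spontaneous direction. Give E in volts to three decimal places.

F₂/F⁻ is the cathode (higher E°), Mg²⁺/Mg the anode: E°cell = +2.87 − (-2.37) = +5.24 V, n = 2.
Overall: F₂(g) + Mg(s) → 2 F⁻(aq) + Mg²⁺(aq)
Q = [F⁻]^2·[Mg²⁺] / (P(F₂)); log Q = -1.587.
E = E° − (0.0592/n) log Q = +5.24 − (0.0592/2)(-1.587) = +5.287 V.

+5.287 V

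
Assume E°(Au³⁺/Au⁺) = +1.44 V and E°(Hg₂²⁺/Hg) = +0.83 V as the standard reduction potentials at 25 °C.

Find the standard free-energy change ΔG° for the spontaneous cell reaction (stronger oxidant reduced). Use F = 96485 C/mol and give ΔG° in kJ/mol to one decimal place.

Au³⁺/Au⁺ (E° = +1.44 V) is the cathode; Hg₂²⁺/Hg (E° = +0.83 V) is the anode, so E°cell = +0.61 V.
Balancing electrons gives n = 2 (lcm of 2 and 2).
ΔG° = −nFE° = −(2)(96485)(+0.61) = -117,712 J = -117.7 kJ/mol.

-117.7 kJ/mol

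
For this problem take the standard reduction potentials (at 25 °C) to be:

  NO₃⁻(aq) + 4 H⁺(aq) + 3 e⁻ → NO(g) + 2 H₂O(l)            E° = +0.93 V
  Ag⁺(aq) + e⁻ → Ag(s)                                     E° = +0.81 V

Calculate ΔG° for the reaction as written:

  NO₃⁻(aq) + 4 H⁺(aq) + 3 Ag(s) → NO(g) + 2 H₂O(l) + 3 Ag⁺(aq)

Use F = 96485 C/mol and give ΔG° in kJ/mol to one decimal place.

-34.7 kJ/mol

As written, NO₃⁻/NO is reduced (cathode) and Ag⁺/Ag is oxidised (anode), so E°cell = (+0.93) − (+0.81) = +0.12 V.
Balancing electrons gives n = 3.
ΔG° = −nFE° = −(3)(96485)(+0.12) = -34,735 J = -34.7 kJ/mol.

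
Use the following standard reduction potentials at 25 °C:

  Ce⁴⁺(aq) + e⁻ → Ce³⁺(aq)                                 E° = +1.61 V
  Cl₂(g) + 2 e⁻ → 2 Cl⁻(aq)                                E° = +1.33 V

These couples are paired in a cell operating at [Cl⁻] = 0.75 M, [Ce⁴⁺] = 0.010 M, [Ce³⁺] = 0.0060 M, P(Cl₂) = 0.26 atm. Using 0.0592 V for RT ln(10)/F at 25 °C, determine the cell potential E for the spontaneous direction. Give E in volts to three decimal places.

+0.303 V

Ce⁴⁺/Ce³⁺ is the cathode (higher E°), Cl₂/Cl⁻ the anode: E°cell = +1.61 − (+1.33) = +0.28 V, n = 2.
Overall: 2 Ce⁴⁺(aq) + 2 Cl⁻(aq) → 2 Ce³⁺(aq) + Cl₂(g)
Q = [Ce³⁺]^2·P(Cl₂) / ([Ce⁴⁺]^2·[Cl⁻]^2); log Q = -0.779.
E = E° − (0.0592/n) log Q = +0.28 − (0.0592/2)(-0.779) = +0.303 V.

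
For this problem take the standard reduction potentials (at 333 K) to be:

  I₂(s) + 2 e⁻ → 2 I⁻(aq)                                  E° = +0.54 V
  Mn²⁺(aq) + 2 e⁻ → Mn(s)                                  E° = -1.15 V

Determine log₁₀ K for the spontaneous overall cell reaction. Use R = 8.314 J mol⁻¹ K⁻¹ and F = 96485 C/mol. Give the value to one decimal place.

Cathode: I₂/I⁻; anode: Mn²⁺/Mn. E°cell = (+0.54) − (-1.15) = +1.69 V, with n = 2.
ΔG° = −nFE° = −RT ln K, so ln K = nFE°/(RT) = (2)(96485)(+1.69) / ((8.314)(333)) = 117.794.
log₁₀ K = 117.794 / ln 10 = 51.2.

51.2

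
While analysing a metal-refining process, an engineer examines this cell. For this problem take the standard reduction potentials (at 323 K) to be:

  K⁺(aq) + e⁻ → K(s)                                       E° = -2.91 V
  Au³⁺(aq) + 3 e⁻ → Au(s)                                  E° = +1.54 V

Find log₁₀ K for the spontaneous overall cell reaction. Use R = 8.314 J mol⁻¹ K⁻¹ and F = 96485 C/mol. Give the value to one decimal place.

208.3

Cathode: Au³⁺/Au; anode: K⁺/K. E°cell = (+1.54) − (-2.91) = +4.45 V, with n = 3.
ΔG° = −nFE° = −RT ln K, so ln K = nFE°/(RT) = (3)(96485)(+4.45) / ((8.314)(323)) = 479.655.
log₁₀ K = 479.655 / ln 10 = 208.3.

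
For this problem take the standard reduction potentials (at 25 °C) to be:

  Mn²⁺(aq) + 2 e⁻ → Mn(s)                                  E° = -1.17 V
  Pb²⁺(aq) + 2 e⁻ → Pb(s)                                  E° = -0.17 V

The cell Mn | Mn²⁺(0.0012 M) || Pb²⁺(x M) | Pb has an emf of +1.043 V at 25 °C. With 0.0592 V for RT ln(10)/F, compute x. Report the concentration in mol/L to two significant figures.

Pb²⁺/Pb is the cathode, Mn²⁺/Mn the anode: E°cell = +1.00 V, n = 2.
Overall reaction: Pb²⁺(aq) + Mn(s) → Pb(s) + Mn²⁺(aq); Q = [Mn²⁺]^1/[Pb²⁺]^1.
From E = E° − (0.0592/n) log Q: log Q = (E° − E)·n/0.0592 = (+1.00 − (+1.043))·2/0.0592 = -1.4527.
So 1·log[Pb²⁺] = 1·log(0.0012) − log Q = -2.9208 − (-1.4527) = -1.4681; [Pb²⁺] = 10^(-1.4681) ≈ 0.034 M.

0.034 M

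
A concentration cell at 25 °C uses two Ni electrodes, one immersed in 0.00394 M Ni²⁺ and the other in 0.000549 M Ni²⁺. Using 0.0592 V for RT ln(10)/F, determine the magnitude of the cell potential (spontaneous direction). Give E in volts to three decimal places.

+0.025 V

For a concentration cell E°cell = 0. The 0.00394 M side is the cathode (reduction is favoured where [Ni²⁺] is higher).
With n = 2, E = −(0.0592/2) log([Ni²⁺]ₐₙ/[Ni²⁺]꜀ₐₜ) = −(0.0592/2) log(0.000549/0.00394) = −(0.0592/2)(-0.856) = +0.025 V.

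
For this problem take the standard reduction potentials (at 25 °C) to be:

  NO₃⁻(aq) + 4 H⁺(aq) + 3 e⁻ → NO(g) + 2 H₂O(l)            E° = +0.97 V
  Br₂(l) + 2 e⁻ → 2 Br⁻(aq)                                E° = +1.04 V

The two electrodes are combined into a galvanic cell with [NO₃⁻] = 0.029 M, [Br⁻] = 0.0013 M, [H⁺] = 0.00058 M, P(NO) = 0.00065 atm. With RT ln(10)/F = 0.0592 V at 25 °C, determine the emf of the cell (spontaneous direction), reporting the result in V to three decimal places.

Br₂/Br⁻ is the cathode (higher E°), NO₃⁻/NO the anode: E°cell = +1.04 − (+0.97) = +0.07 V, n = 6.
Overall: 3 Br₂(l) + 2 NO(g) + 4 H₂O(l) → 6 Br⁻(aq) + 2 NO₃⁻(aq) + 8 H⁺(aq)
Q = [Br⁻]^6·[NO₃⁻]^2·[H⁺]^8 / (P(NO)^2); log Q = -39.910.
E = E° − (0.0592/n) log Q = +0.07 − (0.0592/6)(-39.910) = +0.464 V.

+0.464 V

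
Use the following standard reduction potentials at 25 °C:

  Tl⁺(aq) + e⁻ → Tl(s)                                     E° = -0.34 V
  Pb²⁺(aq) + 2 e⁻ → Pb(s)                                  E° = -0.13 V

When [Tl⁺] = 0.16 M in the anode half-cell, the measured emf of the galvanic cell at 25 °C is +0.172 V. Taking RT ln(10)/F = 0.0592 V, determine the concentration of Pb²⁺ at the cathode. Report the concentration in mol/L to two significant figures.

Pb²⁺/Pb is the cathode, Tl⁺/Tl the anode: E°cell = +0.21 V, n = 2.
Overall reaction: Pb²⁺(aq) + 2 Tl(s) → Pb(s) + 2 Tl⁺(aq); Q = [Tl⁺]^2/[Pb²⁺]^1.
From E = E° − (0.0592/n) log Q: log Q = (E° − E)·n/0.0592 = (+0.21 − (+0.172))·2/0.0592 = 1.2838.
So 1·log[Pb²⁺] = 2·log(0.16) − log Q = -1.5918 − (1.2838) = -2.8756; [Pb²⁺] = 10^(-2.8756) ≈ 0.0013 M.

0.0013 M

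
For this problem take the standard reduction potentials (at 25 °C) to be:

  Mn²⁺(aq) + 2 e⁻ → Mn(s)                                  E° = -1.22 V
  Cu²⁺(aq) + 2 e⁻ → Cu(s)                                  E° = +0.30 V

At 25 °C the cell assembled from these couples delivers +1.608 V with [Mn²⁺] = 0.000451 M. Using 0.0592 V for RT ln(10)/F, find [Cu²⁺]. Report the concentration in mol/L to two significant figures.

0.42 M

Cu²⁺/Cu is the cathode, Mn²⁺/Mn the anode: E°cell = +1.52 V, n = 2.
Overall reaction: Cu²⁺(aq) + Mn(s) → Cu(s) + Mn²⁺(aq); Q = [Mn²⁺]^1/[Cu²⁺]^1.
From E = E° − (0.0592/n) log Q: log Q = (E° − E)·n/0.0592 = (+1.52 − (+1.608))·2/0.0592 = -2.9730.
So 1·log[Cu²⁺] = 1·log(0.000451) − log Q = -3.3458 − (-2.9730) = -0.3728; [Cu²⁺] = 10^(-0.3728) ≈ 0.42 M.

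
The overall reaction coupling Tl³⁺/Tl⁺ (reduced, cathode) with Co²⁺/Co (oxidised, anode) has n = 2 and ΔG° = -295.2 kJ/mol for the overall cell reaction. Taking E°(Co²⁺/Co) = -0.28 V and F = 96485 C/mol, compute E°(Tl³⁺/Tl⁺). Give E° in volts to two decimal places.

+1.25 V

E°cell = −ΔG°/(nF) = −(-295.2×10³)/((2)(96485)) = +1.530 V.
Since Tl³⁺/Tl⁺ is the cathode and Co²⁺/Co the anode, E°cell = E°(Tl³⁺/Tl⁺) − E°(Co²⁺/Co).
So E°(Tl³⁺/Tl⁺) = E°cell + E°(Co²⁺/Co) = +1.530 + (-0.28) = +1.25 V.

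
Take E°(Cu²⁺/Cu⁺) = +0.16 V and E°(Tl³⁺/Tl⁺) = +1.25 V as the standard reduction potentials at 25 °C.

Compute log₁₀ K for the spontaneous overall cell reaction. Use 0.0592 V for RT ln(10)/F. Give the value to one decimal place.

Cathode: Tl³⁺/Tl⁺; anode: Cu²⁺/Cu⁺. E°cell = +1.09 V, n = 2.
log K = nE°cell / 0.0592 = (2)(+1.09) / 0.0592 = 36.8.

36.8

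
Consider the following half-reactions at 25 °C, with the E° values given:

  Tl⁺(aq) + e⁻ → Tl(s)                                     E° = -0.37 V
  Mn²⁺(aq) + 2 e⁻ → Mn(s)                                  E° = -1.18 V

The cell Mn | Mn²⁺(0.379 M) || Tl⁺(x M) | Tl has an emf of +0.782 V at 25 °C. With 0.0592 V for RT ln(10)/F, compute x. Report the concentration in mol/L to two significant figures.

Tl⁺/Tl is the cathode, Mn²⁺/Mn the anode: E°cell = +0.81 V, n = 2.
Overall reaction: 2 Tl⁺(aq) + Mn(s) → 2 Tl(s) + Mn²⁺(aq); Q = [Mn²⁺]^1/[Tl⁺]^2.
From E = E° − (0.0592/n) log Q: log Q = (E° − E)·n/0.0592 = (+0.81 − (+0.782))·2/0.0592 = 0.9459.
So 2·log[Tl⁺] = 1·log(0.379) − log Q = -0.4214 − (0.9459) = -1.3673; log[Tl⁺] = -1.3673 / 2 = -0.6836; [Tl⁺] = 10^(-0.6836) ≈ 0.21 M.

0.21 M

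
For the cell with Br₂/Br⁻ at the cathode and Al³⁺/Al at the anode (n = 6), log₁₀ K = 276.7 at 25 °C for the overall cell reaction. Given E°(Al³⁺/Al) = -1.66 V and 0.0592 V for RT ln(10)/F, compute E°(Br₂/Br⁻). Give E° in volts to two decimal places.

E°cell = (0.0592/n)·log K = (0.0592/6)(276.7) = +2.730 V.
Since Br₂/Br⁻ is the cathode and Al³⁺/Al the anode, E°cell = E°(Br₂/Br⁻) − E°(Al³⁺/Al).
So E°(Br₂/Br⁻) = E°cell + E°(Al³⁺/Al) = +2.730 + (-1.66) = +1.07 V.

+1.07 V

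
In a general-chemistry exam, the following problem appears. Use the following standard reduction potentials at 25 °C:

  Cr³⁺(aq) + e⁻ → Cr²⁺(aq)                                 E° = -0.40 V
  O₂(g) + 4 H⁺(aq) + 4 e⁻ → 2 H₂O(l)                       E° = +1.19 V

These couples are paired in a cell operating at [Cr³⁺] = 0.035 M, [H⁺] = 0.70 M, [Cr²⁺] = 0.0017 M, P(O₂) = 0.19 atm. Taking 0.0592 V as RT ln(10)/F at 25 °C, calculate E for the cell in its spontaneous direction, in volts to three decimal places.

+1.492 V

O₂/H₂O is the cathode (higher E°), Cr³⁺/Cr²⁺ the anode: E°cell = +1.19 − (-0.40) = +1.59 V, n = 4.
Overall: O₂(g) + 4 H⁺(aq) + 4 Cr²⁺(aq) → 2 H₂O(l) + 4 Cr³⁺(aq)
Q = [Cr³⁺]^4 / (P(O₂)·[H⁺]^4·[Cr²⁺]^4); log Q = 6.595.
E = E° − (0.0592/n) log Q = +1.59 − (0.0592/4)(6.595) = +1.492 V.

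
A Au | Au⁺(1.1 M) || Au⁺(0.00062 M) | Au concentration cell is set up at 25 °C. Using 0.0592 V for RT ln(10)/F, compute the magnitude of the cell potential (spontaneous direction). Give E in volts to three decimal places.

+0.192 V

For a concentration cell E°cell = 0. The 1.1 M side is the cathode (reduction is favoured where [Au⁺] is higher).
With n = 1, E = −(0.0592/1) log([Au⁺]ₐₙ/[Au⁺]꜀ₐₜ) = −(0.0592/1) log(0.00062/1.1) = −(0.0592/1)(-3.249) = +0.192 V.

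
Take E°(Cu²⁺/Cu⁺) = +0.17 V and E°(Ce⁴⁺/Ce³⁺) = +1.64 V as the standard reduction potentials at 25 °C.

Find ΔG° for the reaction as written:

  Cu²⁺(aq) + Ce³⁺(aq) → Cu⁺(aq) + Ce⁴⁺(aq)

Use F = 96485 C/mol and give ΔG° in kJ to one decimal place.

As written, Cu²⁺/Cu⁺ is reduced (cathode) and Ce⁴⁺/Ce³⁺ is oxidised (anode), so E°cell = (+0.17) − (+1.64) = -1.47 V.
Balancing electrons gives n = 1.
ΔG° = −nFE° = −(1)(96485)(-1.47) = 141,833 J = +141.8 kJ.

+141.8 kJ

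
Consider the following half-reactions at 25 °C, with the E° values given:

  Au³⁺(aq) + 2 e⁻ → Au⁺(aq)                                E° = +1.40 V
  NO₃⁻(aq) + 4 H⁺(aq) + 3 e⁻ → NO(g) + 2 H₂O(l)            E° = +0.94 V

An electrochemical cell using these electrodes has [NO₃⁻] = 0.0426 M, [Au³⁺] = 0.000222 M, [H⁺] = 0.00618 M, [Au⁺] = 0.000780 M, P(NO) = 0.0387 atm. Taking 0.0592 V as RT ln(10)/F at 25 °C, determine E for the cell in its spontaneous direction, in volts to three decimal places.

Au³⁺/Au⁺ is the cathode (higher E°), NO₃⁻/NO the anode: E°cell = +1.40 − (+0.94) = +0.46 V, n = 6.
Overall: 3 Au³⁺(aq) + 2 NO(g) + 4 H₂O(l) → 3 Au⁺(aq) + 2 NO₃⁻(aq) + 8 H⁺(aq)
Q = [Au⁺]^3·[NO₃⁻]^2·[H⁺]^8 / ([Au³⁺]^3·P(NO)^2); log Q = -15.951.
E = E° − (0.0592/n) log Q = +0.46 − (0.0592/6)(-15.951) = +0.617 V.

+0.617 V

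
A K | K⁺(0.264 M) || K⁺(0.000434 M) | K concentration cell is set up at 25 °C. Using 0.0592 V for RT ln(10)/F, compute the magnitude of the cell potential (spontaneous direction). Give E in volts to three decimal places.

For a concentration cell E°cell = 0. The 0.264 M side is the cathode (reduction is favoured where [K⁺] is higher).
With n = 1, E = −(0.0592/1) log([K⁺]ₐₙ/[K⁺]꜀ₐₜ) = −(0.0592/1) log(0.000434/0.264) = −(0.0592/1)(-2.784) = +0.165 V.

+0.165 V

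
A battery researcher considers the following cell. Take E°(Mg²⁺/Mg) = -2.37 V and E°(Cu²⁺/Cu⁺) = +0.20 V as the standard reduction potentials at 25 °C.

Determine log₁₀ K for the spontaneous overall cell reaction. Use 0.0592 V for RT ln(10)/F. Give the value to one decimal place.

Cathode: Cu²⁺/Cu⁺; anode: Mg²⁺/Mg. E°cell = +2.57 V, n = 2.
log K = nE°cell / 0.0592 = (2)(+2.57) / 0.0592 = 86.8.

86.8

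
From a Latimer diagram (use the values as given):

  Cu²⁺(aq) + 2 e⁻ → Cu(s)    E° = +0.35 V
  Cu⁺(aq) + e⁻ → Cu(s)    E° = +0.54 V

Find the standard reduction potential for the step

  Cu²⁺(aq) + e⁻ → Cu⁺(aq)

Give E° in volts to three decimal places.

+0.160 V

Sequential free energies add, so n₃E°₃ = n₁E°₁ + n₂E°₂.
With n₃ = 2, and the known step contributing 1×(+0.54) V, the unknown satisfies 1·E° = 2×(+0.35) − 1×(+0.54) = +0.160.
E° = +0.160 / 1 = +0.160 V.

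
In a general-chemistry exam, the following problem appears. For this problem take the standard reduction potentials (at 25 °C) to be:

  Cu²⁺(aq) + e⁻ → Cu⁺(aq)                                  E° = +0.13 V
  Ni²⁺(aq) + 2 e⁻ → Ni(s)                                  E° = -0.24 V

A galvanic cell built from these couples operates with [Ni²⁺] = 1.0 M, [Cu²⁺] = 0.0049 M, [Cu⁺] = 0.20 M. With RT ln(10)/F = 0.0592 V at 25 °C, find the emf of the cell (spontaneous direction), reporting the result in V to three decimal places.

Cu²⁺/Cu⁺ is the cathode (higher E°), Ni²⁺/Ni the anode: E°cell = +0.13 − (-0.24) = +0.37 V, n = 2.
Overall: 2 Cu²⁺(aq) + Ni(s) → 2 Cu⁺(aq) + Ni²⁺(aq)
Q = [Cu⁺]^2·[Ni²⁺] / ([Cu²⁺]^2); log Q = 3.222.
E = E° − (0.0592/n) log Q = +0.37 − (0.0592/2)(3.222) = +0.275 V.

+0.275 V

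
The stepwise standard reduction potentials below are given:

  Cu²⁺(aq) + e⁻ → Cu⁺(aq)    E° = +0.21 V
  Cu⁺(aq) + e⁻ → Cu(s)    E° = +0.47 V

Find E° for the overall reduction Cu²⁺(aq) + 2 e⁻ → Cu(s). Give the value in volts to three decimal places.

Since ΔG° = −nFE° is additive over sequential reductions, n₃E°₃ = n₁E°₁ + n₂E°₂.
E°₃ = (1×+0.21 + 1×+0.47) / 2 = (+0.680) / 2 = +0.340 V.

+0.340 V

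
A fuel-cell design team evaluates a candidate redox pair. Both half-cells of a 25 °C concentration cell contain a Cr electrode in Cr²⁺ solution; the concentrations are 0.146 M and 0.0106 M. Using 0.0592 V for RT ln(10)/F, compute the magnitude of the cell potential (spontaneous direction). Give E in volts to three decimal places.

+0.034 V

For a concentration cell E°cell = 0. The 0.146 M side is the cathode (reduction is favoured where [Cr²⁺] is higher).
With n = 2, E = −(0.0592/2) log([Cr²⁺]ₐₙ/[Cr²⁺]꜀ₐₜ) = −(0.0592/2) log(0.0106/0.146) = −(0.0592/2)(-1.139) = +0.034 V.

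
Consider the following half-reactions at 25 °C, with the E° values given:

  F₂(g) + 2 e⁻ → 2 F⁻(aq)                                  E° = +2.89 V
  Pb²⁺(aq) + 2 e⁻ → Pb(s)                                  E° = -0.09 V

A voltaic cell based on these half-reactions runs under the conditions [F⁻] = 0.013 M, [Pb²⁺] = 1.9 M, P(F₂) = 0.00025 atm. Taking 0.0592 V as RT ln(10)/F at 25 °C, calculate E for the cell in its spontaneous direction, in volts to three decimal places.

+2.977 V

F₂/F⁻ is the cathode (higher E°), Pb²⁺/Pb the anode: E°cell = +2.89 − (-0.09) = +2.98 V, n = 2.
Overall: F₂(g) + Pb(s) → 2 F⁻(aq) + Pb²⁺(aq)
Q = [F⁻]^2·[Pb²⁺] / (P(F₂)); log Q = 0.109.
E = E° − (0.0592/n) log Q = +2.98 − (0.0592/2)(0.109) = +2.977 V.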